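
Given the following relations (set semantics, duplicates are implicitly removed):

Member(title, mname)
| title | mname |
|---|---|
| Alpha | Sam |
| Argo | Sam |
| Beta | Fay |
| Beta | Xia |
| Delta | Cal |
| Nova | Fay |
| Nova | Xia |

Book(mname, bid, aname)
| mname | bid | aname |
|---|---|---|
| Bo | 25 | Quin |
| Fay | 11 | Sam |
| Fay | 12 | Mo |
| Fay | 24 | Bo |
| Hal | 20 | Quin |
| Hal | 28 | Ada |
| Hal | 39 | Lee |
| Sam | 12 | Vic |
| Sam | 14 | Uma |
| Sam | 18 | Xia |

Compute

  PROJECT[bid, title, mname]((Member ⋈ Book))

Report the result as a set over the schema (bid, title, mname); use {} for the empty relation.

Member ⋈ Book (natural join on mname): {(Alpha, Sam, 12, Vic), (Alpha, Sam, 14, Uma), (Alpha, Sam, 18, Xia), (Argo, Sam, 12, Vic), (Argo, Sam, 14, Uma), (Argo, Sam, 18, Xia), (Beta, Fay, 11, Sam), (Beta, Fay, 12, Mo), (Beta, Fay, 24, Bo), (Nova, Fay, 11, Sam), (Nova, Fay, 12, Mo), (Nova, Fay, 24, Bo)}
π_{bid, title, mname} gives {(11, Beta, Fay), (11, Nova, Fay), (12, Alpha, Sam), (12, Argo, Sam), (12, Beta, Fay), (12, Nova, Fay), (14, Alpha, Sam), (14, Argo, Sam), (18, Alpha, Sam), (18, Argo, Sam), (24, Beta, Fay), (24, Nova, Fay)}.

{(11, Beta, Fay), (11, Nova, Fay), (12, Alpha, Sam), (12, Argo, Sam), (12, Beta, Fay), (12, Nova, Fay), (14, Alpha, Sam), (14, Argo, Sam), (18, Alpha, Sam), (18, Argo, Sam), (24, Beta, Fay), (24, Nova, Fay)}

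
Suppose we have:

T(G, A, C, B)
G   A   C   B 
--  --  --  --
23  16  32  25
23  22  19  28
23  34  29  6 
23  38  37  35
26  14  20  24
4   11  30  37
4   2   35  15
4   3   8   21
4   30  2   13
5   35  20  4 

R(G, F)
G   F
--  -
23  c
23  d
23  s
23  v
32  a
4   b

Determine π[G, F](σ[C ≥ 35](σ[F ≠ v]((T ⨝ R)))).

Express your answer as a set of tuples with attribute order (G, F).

Joining T and R on G yields {(23, 16, 32, 25, c), (23, 16, 32, 25, d), (23, 16, 32, 25, s), (23, 16, 32, 25, v), (23, 22, 19, 28, c), (23, 22, 19, 28, d), (23, 22, 19, 28, s), (23, 22, 19, 28, v), (23, 34, 29, 6, c), (23, 34, 29, 6, d), (23, 34, 29, 6, s), (23, 34, 29, 6, v), (23, 38, 37, 35, c), (23, 38, 37, 35, d), (23, 38, 37, 35, s), (23, 38, 37, 35, v), (4, 11, 30, 37, b), (4, 2, 35, 15, b), (4, 3, 8, 21, b), (4, 30, 2, 13, b)}.
σ[F ≠ v]: keep tuples satisfying F ≠ v → {(23, 16, 32, 25, c), (23, 16, 32, 25, d), (23, 16, 32, 25, s), (23, 22, 19, 28, c), (23, 22, 19, 28, d), (23, 22, 19, 28, s), (23, 34, 29, 6, c), (23, 34, 29, 6, d), (23, 34, 29, 6, s), (23, 38, 37, 35, c), (23, 38, 37, 35, d), (23, 38, 37, 35, s), (4, 11, 30, 37, b), (4, 2, 35, 15, b), (4, 3, 8, 21, b), (4, 30, 2, 13, b)}
σ[C ≥ 35]: keep tuples satisfying C ≥ 35 → {(23, 38, 37, 35, c), (23, 38, 37, 35, d), (23, 38, 37, 35, s), (4, 2, 35, 15, b)}
π_{G, F} gives {(23, c), (23, d), (23, s), (4, b)}.

{(23, c), (23, d), (23, s), (4, b)}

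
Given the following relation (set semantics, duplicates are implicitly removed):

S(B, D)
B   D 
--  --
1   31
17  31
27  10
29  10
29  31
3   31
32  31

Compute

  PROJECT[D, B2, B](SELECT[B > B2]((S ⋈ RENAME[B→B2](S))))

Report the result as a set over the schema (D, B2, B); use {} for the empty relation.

{(10, 27, 29), (31, 1, 17), (31, 1, 29), (31, 1, 3), (31, 1, 32), (31, 17, 29), (31, 17, 32), (31, 29, 32), (31, 3, 17), (31, 3, 29), (31, 3, 32)}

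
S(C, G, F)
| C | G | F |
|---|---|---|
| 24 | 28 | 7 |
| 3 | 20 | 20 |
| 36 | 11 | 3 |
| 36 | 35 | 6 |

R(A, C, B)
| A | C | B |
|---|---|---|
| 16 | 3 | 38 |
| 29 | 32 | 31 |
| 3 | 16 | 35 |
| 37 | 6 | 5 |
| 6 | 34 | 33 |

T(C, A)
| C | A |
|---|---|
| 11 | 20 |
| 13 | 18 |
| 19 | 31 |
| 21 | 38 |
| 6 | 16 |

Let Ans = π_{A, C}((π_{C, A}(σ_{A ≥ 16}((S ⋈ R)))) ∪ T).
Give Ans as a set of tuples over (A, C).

Natural join on C: {(3, 20, 20, 16, 38)}
Apply σ_{A ≥ 16}; surviving tuples: {(3, 20, 20, 16, 38)}
π[C, A]: project onto (C, A) → {(3, 16)}
Set union of the two operands is {(11, 20), (13, 18), (19, 31), (21, 38), (3, 16), (6, 16)}.
π[A, C]: project onto (A, C) → {(16, 3), (16, 6), (18, 13), (20, 11), (31, 19), (38, 21)}

{(16, 3), (16, 6), (18, 13), (20, 11), (31, 19), (38, 21)}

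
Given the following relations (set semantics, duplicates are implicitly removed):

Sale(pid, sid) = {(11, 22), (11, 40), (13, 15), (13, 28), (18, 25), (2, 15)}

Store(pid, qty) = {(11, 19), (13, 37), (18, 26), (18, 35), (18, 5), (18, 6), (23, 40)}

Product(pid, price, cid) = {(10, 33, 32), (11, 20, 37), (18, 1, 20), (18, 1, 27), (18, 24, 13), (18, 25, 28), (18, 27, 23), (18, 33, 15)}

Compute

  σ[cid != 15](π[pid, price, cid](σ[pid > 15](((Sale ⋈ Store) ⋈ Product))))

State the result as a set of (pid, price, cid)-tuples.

{(18, 1, 20), (18, 1, 27), (18, 24, 13), (18, 25, 28), (18, 27, 23)}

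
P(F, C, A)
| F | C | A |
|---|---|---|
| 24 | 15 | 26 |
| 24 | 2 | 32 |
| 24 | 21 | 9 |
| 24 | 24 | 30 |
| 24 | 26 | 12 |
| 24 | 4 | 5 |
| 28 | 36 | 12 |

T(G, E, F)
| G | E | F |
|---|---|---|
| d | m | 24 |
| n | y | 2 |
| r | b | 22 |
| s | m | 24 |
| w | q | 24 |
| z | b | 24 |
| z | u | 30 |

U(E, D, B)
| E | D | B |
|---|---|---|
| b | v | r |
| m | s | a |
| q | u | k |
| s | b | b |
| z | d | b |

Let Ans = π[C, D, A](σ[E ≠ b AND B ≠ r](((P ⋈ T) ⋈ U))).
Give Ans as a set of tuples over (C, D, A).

{(15, s, 26), (15, u, 26), (2, s, 32), (2, u, 32), (21, s, 9), (21, u, 9), (24, s, 30), (24, u, 30), (26, s, 12), (26, u, 12), (4, s, 5), (4, u, 5)}

P ⋈ T (natural join on F): {(24, 15, 26, d, m), (24, 15, 26, s, m), (24, 15, 26, w, q), (24, 15, 26, z, b), (24, 2, 32, d, m), (24, 2, 32, s, m), (24, 2, 32, w, q), (24, 2, 32, z, b), (24, 21, 9, d, m), (24, 21, 9, s, m), (24, 21, 9, w, q), (24, 21, 9, z, b), (24, 24, 30, d, m), (24, 24, 30, s, m), (24, 24, 30, w, q), (24, 24, 30, z, b), (24, 26, 12, d, m), (24, 26, 12, s, m), (24, 26, 12, w, q), (24, 26, 12, z, b), (24, 4, 5, d, m), (24, 4, 5, s, m), (24, 4, 5, w, q), (24, 4, 5, z, b)}
(P ⋈ T) ⋈ U (natural join on E): {(24, 15, 26, d, m, s, a), (24, 15, 26, s, m, s, a), (24, 15, 26, w, q, u, k), (24, 15, 26, z, b, v, r), (24, 2, 32, d, m, s, a), (24, 2, 32, s, m, s, a), (24, 2, 32, w, q, u, k), (24, 2, 32, z, b, v, r), (24, 21, 9, d, m, s, a), (24, 21, 9, s, m, s, a), (24, 21, 9, w, q, u, k), (24, 21, 9, z, b, v, r), (24, 24, 30, d, m, s, a), (24, 24, 30, s, m, s, a), (24, 24, 30, w, q, u, k), (24, 24, 30, z, b, v, r), (24, 26, 12, d, m, s, a), (24, 26, 12, s, m, s, a), (24, 26, 12, w, q, u, k), (24, 26, 12, z, b, v, r), (24, 4, 5, d, m, s, a), (24, 4, 5, s, m, s, a), (24, 4, 5, w, q, u, k), (24, 4, 5, z, b, v, r)}
σ[E ≠ b AND B ≠ r]: keep tuples satisfying E ≠ b AND B ≠ r → {(24, 15, 26, d, m, s, a), (24, 15, 26, s, m, s, a), (24, 15, 26, w, q, u, k), (24, 2, 32, d, m, s, a), (24, 2, 32, s, m, s, a), (24, 2, 32, w, q, u, k), (24, 21, 9, d, m, s, a), (24, 21, 9, s, m, s, a), (24, 21, 9, w, q, u, k), (24, 24, 30, d, m, s, a), (24, 24, 30, s, m, s, a), (24, 24, 30, w, q, u, k), (24, 26, 12, d, m, s, a), (24, 26, 12, s, m, s, a), (24, 26, 12, w, q, u, k), (24, 4, 5, d, m, s, a), (24, 4, 5, s, m, s, a), (24, 4, 5, w, q, u, k)}
π[C, D, A]: project onto (C, D, A) (6 duplicate(s) eliminated) → {(15, s, 26), (15, u, 26), (2, s, 32), (2, u, 32), (21, s, 9), (21, u, 9), (24, s, 30), (24, u, 30), (26, s, 12), (26, u, 12), (4, s, 5), (4, u, 5)}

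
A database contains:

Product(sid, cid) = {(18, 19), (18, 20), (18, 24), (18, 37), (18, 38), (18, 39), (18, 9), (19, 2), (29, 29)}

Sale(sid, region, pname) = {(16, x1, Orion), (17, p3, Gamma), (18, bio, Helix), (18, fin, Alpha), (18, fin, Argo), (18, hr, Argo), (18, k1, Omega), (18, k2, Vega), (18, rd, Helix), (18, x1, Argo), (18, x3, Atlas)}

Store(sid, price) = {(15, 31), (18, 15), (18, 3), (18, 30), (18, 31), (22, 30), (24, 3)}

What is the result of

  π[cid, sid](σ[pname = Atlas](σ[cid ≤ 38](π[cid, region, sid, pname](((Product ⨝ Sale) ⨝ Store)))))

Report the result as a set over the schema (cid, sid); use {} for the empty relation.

{(19, 18), (20, 18), (24, 18), (37, 18), (38, 18), (9, 18)}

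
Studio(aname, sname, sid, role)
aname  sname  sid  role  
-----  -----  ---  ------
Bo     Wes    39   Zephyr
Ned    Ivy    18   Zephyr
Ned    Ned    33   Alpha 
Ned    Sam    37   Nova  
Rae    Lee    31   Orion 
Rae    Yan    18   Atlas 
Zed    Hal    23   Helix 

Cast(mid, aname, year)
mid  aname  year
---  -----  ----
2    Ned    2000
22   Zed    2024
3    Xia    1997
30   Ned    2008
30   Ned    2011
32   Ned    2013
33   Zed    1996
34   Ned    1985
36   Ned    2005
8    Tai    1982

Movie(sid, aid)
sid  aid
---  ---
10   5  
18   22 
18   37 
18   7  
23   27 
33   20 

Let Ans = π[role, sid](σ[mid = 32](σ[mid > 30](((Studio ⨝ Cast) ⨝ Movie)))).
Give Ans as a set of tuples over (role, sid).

Studio ⋈ Cast (natural join on aname): {(Ned, Ivy, 18, Zephyr, 2, 2000), (Ned, Ivy, 18, Zephyr, 30, 2008), (Ned, Ivy, 18, Zephyr, 30, 2011), (Ned, Ivy, 18, Zephyr, 32, 2013), (Ned, Ivy, 18, Zephyr, 34, 1985), (Ned, Ivy, 18, Zephyr, 36, 2005), (Ned, Ned, 33, Alpha, 2, 2000), (Ned, Ned, 33, Alpha, 30, 2008), (Ned, Ned, 33, Alpha, 30, 2011), (Ned, Ned, 33, Alpha, 32, 2013), (Ned, Ned, 33, Alpha, 34, 1985), (Ned, Ned, 33, Alpha, 36, 2005), (Ned, Sam, 37, Nova, 2, 2000), (Ned, Sam, 37, Nova, 30, 2008), (Ned, Sam, 37, Nova, 30, 2011), (Ned, Sam, 37, Nova, 32, 2013), (Ned, Sam, 37, Nova, 34, 1985), (Ned, Sam, 37, Nova, 36, 2005), (Zed, Hal, 23, Helix, 22, 2024), (Zed, Hal, 23, Helix, 33, 1996)}
(Studio ⨝ Cast) ⋈ Movie (natural join on sid): {(Ned, Ivy, 18, Zephyr, 2, 2000, 22), (Ned, Ivy, 18, Zephyr, 2, 2000, 37), (Ned, Ivy, 18, Zephyr, 2, 2000, 7), (Ned, Ivy, 18, Zephyr, 30, 2008, 22), (Ned, Ivy, 18, Zephyr, 30, 2008, 37), (Ned, Ivy, 18, Zephyr, 30, 2008, 7), (Ned, Ivy, 18, Zephyr, 30, 2011, 22), (Ned, Ivy, 18, Zephyr, 30, 2011, 37), (Ned, Ivy, 18, Zephyr, 30, 2011, 7), (Ned, Ivy, 18, Zephyr, 32, 2013, 22), (Ned, Ivy, 18, Zephyr, 32, 2013, 37), (Ned, Ivy, 18, Zephyr, 32, 2013, 7), (Ned, Ivy, 18, Zephyr, 34, 1985, 22), (Ned, Ivy, 18, Zephyr, 34, 1985, 37), (Ned, Ivy, 18, Zephyr, 34, 1985, 7), (Ned, Ivy, 18, Zephyr, 36, 2005, 22), (Ned, Ivy, 18, Zephyr, 36, 2005, 37), (Ned, Ivy, 18, Zephyr, 36, 2005, 7), (Ned, Ned, 33, Alpha, 2, 2000, 20), (Ned, Ned, 33, Alpha, 30, 2008, 20), (Ned, Ned, 33, Alpha, 30, 2011, 20), (Ned, Ned, 33, Alpha, 32, 2013, 20), (Ned, Ned, 33, Alpha, 34, 1985, 20), (Ned, Ned, 33, Alpha, 36, 2005, 20), (Zed, Hal, 23, Helix, 22, 2024, 27), (Zed, Hal, 23, Helix, 33, 1996, 27)}
Filtering on mid > 30 leaves {(Ned, Ivy, 18, Zephyr, 32, 2013, 22), (Ned, Ivy, 18, Zephyr, 32, 2013, 37), (Ned, Ivy, 18, Zephyr, 32, 2013, 7), (Ned, Ivy, 18, Zephyr, 34, 1985, 22), (Ned, Ivy, 18, Zephyr, 34, 1985, 37), (Ned, Ivy, 18, Zephyr, 34, 1985, 7), (Ned, Ivy, 18, Zephyr, 36, 2005, 22), (Ned, Ivy, 18, Zephyr, 36, 2005, 37), (Ned, Ivy, 18, Zephyr, 36, 2005, 7), (Ned, Ned, 33, Alpha, 32, 2013, 20), (Ned, Ned, 33, Alpha, 34, 1985, 20), (Ned, Ned, 33, Alpha, 36, 2005, 20), (Zed, Hal, 23, Helix, 33, 1996, 27)}.
Filtering on mid = 32 leaves {(Ned, Ivy, 18, Zephyr, 32, 2013, 22), (Ned, Ivy, 18, Zephyr, 32, 2013, 37), (Ned, Ivy, 18, Zephyr, 32, 2013, 7), (Ned, Ned, 33, Alpha, 32, 2013, 20)}.
π[role, sid]: project onto (role, sid) (2 duplicate(s) eliminated) → {(Alpha, 33), (Zephyr, 18)}

{(Alpha, 33), (Zephyr, 18)}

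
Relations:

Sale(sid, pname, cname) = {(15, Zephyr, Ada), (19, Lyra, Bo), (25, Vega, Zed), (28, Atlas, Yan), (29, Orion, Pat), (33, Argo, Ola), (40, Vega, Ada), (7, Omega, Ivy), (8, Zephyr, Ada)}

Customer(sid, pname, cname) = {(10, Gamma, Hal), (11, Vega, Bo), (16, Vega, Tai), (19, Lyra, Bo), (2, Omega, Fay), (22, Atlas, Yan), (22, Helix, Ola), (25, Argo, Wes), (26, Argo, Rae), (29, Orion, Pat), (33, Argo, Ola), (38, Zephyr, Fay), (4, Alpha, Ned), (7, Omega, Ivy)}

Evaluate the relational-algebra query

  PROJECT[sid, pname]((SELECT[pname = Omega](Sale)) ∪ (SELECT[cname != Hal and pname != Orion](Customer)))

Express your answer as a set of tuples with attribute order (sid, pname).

{(11, Vega), (16, Vega), (19, Lyra), (2, Omega), (22, Atlas), (22, Helix), (25, Argo), (26, Argo), (33, Argo), (38, Zephyr), (4, Alpha), (7, Omega)}

Filtering on pname = Omega leaves {(7, Omega, Ivy)}.
Filtering on cname != Hal and pname != Orion leaves {(11, Vega, Bo), (16, Vega, Tai), (19, Lyra, Bo), (2, Omega, Fay), (22, Atlas, Yan), (22, Helix, Ola), (25, Argo, Wes), (26, Argo, Rae), (33, Argo, Ola), (38, Zephyr, Fay), (4, Alpha, Ned), (7, Omega, Ivy)}.
Union: {(7, Omega, Ivy)} with {(11, Vega, Bo), (16, Vega, Tai), (19, Lyra, Bo), (2, Omega, Fay), (22, Atlas, Yan), (22, Helix, Ola), (25, Argo, Wes), (26, Argo, Rae), (33, Argo, Ola), (38, Zephyr, Fay), (4, Alpha, Ned), (7, Omega, Ivy)} → {(11, Vega, Bo), (16, Vega, Tai), (19, Lyra, Bo), (2, Omega, Fay), (22, Atlas, Yan), (22, Helix, Ola), (25, Argo, Wes), (26, Argo, Rae), (33, Argo, Ola), (38, Zephyr, Fay), (4, Alpha, Ned), (7, Omega, Ivy)}
Keep only column(s) sid, pname: {(11, Vega), (16, Vega), (19, Lyra), (2, Omega), (22, Atlas), (22, Helix), (25, Argo), (26, Argo), (33, Argo), (38, Zephyr), (4, Alpha), (7, Omega)}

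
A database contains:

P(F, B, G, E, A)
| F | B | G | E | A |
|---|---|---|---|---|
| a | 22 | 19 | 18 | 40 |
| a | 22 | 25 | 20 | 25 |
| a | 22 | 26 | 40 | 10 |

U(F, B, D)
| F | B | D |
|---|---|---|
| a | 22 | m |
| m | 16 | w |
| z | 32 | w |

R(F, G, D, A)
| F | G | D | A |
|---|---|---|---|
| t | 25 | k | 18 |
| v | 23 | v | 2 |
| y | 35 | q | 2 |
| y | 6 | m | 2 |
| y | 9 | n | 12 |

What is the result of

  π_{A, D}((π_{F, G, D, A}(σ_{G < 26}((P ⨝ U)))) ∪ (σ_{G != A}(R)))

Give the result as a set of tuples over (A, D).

P ⋈ U (natural join on F, B): {(a, 22, 19, 18, 40, m), (a, 22, 25, 20, 25, m), (a, 22, 26, 40, 10, m)}
Apply σ_{G < 26}; surviving tuples: {(a, 22, 19, 18, 40, m), (a, 22, 25, 20, 25, m)}
Keep only column(s) F, G, D, A: {(a, 19, m, 40), (a, 25, m, 25)}
Apply σ_{G != A}; surviving tuples: {(t, 25, k, 18), (v, 23, v, 2), (y, 35, q, 2), (y, 6, m, 2), (y, 9, n, 12)}
Taking the union: {(a, 19, m, 40), (a, 25, m, 25), (t, 25, k, 18), (v, 23, v, 2), (y, 35, q, 2), (y, 6, m, 2), (y, 9, n, 12)}
Keep only column(s) A, D: {(12, n), (18, k), (2, m), (2, q), (2, v), (25, m), (40, m)}

{(12, n), (18, k), (2, m), (2, q), (2, v), (25, m), (40, m)}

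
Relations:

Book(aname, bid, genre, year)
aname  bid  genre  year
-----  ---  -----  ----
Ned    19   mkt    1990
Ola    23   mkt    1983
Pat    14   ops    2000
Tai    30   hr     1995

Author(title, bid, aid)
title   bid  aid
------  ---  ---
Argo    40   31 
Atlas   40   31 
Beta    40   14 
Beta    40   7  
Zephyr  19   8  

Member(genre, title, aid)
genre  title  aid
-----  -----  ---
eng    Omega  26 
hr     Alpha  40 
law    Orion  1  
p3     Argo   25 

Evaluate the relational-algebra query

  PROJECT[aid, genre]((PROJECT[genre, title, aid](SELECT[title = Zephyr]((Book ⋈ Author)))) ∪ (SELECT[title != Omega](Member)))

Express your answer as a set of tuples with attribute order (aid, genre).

{(1, law), (25, p3), (40, hr), (8, mkt)}

Book ⋈ Author (natural join on bid): {(Ned, 19, mkt, 1990, Zephyr, 8)}
σ[title = Zephyr]: keep tuples satisfying title = Zephyr → {(Ned, 19, mkt, 1990, Zephyr, 8)}
π_{genre, title, aid} gives {(mkt, Zephyr, 8)}.
σ[title != Omega]: keep tuples satisfying title != Omega → {(hr, Alpha, 40), (law, Orion, 1), (p3, Argo, 25)}
Union: {(mkt, Zephyr, 8)} with {(hr, Alpha, 40), (law, Orion, 1), (p3, Argo, 25)} → {(hr, Alpha, 40), (law, Orion, 1), (mkt, Zephyr, 8), (p3, Argo, 25)}
π_{aid, genre} gives {(1, law), (25, p3), (40, hr), (8, mkt)}.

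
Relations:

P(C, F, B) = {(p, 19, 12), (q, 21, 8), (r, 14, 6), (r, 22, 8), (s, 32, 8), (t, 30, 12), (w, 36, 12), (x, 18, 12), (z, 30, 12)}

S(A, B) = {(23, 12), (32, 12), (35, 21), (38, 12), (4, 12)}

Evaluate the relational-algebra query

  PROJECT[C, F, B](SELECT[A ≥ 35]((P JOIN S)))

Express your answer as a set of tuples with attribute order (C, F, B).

Natural join on B: {(p, 19, 12, 23), (p, 19, 12, 32), (p, 19, 12, 38), (p, 19, 12, 4), (t, 30, 12, 23), (t, 30, 12, 32), (t, 30, 12, 38), (t, 30, 12, 4), (w, 36, 12, 23), (w, 36, 12, 32), (w, 36, 12, 38), (w, 36, 12, 4), (x, 18, 12, 23), (x, 18, 12, 32), (x, 18, 12, 38), (x, 18, 12, 4), (z, 30, 12, 23), (z, 30, 12, 32), (z, 30, 12, 38), (z, 30, 12, 4)}
σ[A ≥ 35]: keep tuples satisfying A ≥ 35 → {(p, 19, 12, 38), (t, 30, 12, 38), (w, 36, 12, 38), (x, 18, 12, 38), (z, 30, 12, 38)}
π_{C, F, B} gives {(p, 19, 12), (t, 30, 12), (w, 36, 12), (x, 18, 12), (z, 30, 12)}.

{(p, 19, 12), (t, 30, 12), (w, 36, 12), (x, 18, 12), (z, 30, 12)}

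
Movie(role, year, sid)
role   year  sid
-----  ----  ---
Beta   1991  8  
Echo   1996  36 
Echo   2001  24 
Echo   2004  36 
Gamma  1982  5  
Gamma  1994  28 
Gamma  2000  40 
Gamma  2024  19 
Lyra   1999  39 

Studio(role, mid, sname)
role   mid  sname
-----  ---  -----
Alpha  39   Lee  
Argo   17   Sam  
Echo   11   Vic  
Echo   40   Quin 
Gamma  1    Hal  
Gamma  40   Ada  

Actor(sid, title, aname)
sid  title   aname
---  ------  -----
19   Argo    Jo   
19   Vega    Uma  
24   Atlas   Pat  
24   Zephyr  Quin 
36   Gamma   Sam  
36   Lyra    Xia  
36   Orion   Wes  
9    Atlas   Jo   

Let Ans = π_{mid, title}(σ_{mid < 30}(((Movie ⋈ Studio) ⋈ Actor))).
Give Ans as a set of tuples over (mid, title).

{(1, Argo), (1, Vega), (11, Atlas), (11, Gamma), (11, Lyra), (11, Orion), (11, Zephyr)}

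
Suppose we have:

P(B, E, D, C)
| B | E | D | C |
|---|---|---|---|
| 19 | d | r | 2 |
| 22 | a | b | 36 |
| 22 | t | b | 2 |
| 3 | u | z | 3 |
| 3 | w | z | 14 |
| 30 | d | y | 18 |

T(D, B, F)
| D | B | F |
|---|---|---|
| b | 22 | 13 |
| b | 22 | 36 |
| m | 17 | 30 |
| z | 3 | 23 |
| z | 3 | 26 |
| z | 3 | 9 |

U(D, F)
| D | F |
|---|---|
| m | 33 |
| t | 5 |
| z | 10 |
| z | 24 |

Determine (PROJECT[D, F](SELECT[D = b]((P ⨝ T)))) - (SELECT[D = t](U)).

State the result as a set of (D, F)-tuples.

P ⋈ T (natural join on B, D): {(22, a, b, 36, 13), (22, a, b, 36, 36), (22, t, b, 2, 13), (22, t, b, 2, 36), (3, u, z, 3, 23), (3, u, z, 3, 26), (3, u, z, 3, 9), (3, w, z, 14, 23), (3, w, z, 14, 26), (3, w, z, 14, 9)}
Apply σ_{D = b}; surviving tuples: {(22, a, b, 36, 13), (22, a, b, 36, 36), (22, t, b, 2, 13), (22, t, b, 2, 36)}
Projecting to D, F (2 duplicate(s) eliminated): {(b, 13), (b, 36)}
Apply σ_{D = t}; surviving tuples: {(t, 5)}
Set difference of the two operands is {(b, 13), (b, 36)}.

{(b, 13), (b, 36)}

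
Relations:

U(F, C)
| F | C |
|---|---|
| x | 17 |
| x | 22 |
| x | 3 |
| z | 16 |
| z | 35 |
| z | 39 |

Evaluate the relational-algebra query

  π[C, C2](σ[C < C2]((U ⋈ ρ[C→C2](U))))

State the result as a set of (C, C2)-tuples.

ρ[C→C2]: schema becomes (F, C2); tuples unchanged.
Natural join on F: {(x, 17, 17), (x, 17, 22), (x, 17, 3), (x, 22, 17), (x, 22, 22), (x, 22, 3), (x, 3, 17), (x, 3, 22), (x, 3, 3), (z, 16, 16), (z, 16, 35), (z, 16, 39), (z, 35, 16), (z, 35, 35), (z, 35, 39), (z, 39, 16), (z, 39, 35), (z, 39, 39)}
Selection C < C2: {(x, 17, 22), (x, 3, 17), (x, 3, 22), (z, 16, 35), (z, 16, 39), (z, 35, 39)}
Projecting to C, C2: {(16, 35), (16, 39), (17, 22), (3, 17), (3, 22), (35, 39)}

{(16, 35), (16, 39), (17, 22), (3, 17), (3, 22), (35, 39)}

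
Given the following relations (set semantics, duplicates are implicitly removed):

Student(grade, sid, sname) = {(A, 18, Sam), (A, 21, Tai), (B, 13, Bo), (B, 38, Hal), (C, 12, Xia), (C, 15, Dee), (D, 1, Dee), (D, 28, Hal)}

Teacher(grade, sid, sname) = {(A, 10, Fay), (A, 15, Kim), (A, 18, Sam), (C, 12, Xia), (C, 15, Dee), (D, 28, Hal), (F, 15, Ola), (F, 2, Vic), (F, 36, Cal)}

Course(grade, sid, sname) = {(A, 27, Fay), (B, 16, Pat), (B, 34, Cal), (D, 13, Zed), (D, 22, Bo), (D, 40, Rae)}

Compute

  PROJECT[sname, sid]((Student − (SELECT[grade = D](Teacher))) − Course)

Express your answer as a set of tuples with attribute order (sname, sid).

Apply σ_{grade = D}; surviving tuples: {(D, 28, Hal)}
Difference: {(A, 18, Sam), (A, 21, Tai), (B, 13, Bo), (B, 38, Hal), (C, 12, Xia), (C, 15, Dee), (D, 1, Dee), (D, 28, Hal)} with {(D, 28, Hal)} → {(A, 18, Sam), (A, 21, Tai), (B, 13, Bo), (B, 38, Hal), (C, 12, Xia), (C, 15, Dee), (D, 1, Dee)}
Difference: {(A, 18, Sam), (A, 21, Tai), (B, 13, Bo), (B, 38, Hal), (C, 12, Xia), (C, 15, Dee), (D, 1, Dee)} with {(A, 27, Fay), (B, 16, Pat), (B, 34, Cal), (D, 13, Zed), (D, 22, Bo), (D, 40, Rae)} → {(A, 18, Sam), (A, 21, Tai), (B, 13, Bo), (B, 38, Hal), (C, 12, Xia), (C, 15, Dee), (D, 1, Dee)}
Projecting to sname, sid: {(Bo, 13), (Dee, 1), (Dee, 15), (Hal, 38), (Sam, 18), (Tai, 21), (Xia, 12)}

{(Bo, 13), (Dee, 1), (Dee, 15), (Hal, 38), (Sam, 18), (Tai, 21), (Xia, 12)}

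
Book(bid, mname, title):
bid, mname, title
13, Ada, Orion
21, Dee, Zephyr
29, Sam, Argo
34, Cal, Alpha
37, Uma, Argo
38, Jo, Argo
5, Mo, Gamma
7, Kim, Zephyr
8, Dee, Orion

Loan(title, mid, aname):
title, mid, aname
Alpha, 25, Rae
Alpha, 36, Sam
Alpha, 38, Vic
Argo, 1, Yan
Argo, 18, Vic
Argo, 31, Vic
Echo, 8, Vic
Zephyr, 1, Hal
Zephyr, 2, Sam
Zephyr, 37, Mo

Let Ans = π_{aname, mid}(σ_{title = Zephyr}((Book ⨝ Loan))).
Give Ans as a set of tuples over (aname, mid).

Natural join on title: {(21, Dee, Zephyr, 1, Hal), (21, Dee, Zephyr, 2, Sam), (21, Dee, Zephyr, 37, Mo), (29, Sam, Argo, 1, Yan), (29, Sam, Argo, 18, Vic), (29, Sam, Argo, 31, Vic), (34, Cal, Alpha, 25, Rae), (34, Cal, Alpha, 36, Sam), (34, Cal, Alpha, 38, Vic), (37, Uma, Argo, 1, Yan), (37, Uma, Argo, 18, Vic), (37, Uma, Argo, 31, Vic), (38, Jo, Argo, 1, Yan), (38, Jo, Argo, 18, Vic), (38, Jo, Argo, 31, Vic), (7, Kim, Zephyr, 1, Hal), (7, Kim, Zephyr, 2, Sam), (7, Kim, Zephyr, 37, Mo)}
Apply σ_{title = Zephyr}; surviving tuples: {(21, Dee, Zephyr, 1, Hal), (21, Dee, Zephyr, 2, Sam), (21, Dee, Zephyr, 37, Mo), (7, Kim, Zephyr, 1, Hal), (7, Kim, Zephyr, 2, Sam), (7, Kim, Zephyr, 37, Mo)}
Keep only column(s) aname, mid (3 duplicate(s) eliminated): {(Hal, 1), (Mo, 37), (Sam, 2)}

{(Hal, 1), (Mo, 37), (Sam, 2)}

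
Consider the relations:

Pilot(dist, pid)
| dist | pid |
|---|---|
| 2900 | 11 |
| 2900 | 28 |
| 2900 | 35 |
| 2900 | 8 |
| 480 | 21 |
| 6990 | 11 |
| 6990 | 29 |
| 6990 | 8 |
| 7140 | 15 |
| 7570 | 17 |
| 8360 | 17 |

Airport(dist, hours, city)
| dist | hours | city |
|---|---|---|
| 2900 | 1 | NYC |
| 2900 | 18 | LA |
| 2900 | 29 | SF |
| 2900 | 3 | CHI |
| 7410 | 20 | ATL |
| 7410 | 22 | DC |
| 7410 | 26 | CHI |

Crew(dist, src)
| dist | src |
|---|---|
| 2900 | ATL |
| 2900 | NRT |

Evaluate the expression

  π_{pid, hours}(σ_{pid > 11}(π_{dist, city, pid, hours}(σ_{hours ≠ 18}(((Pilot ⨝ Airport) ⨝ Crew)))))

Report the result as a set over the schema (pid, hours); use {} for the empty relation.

{(28, 1), (28, 29), (28, 3), (35, 1), (35, 29), (35, 3)}

Joining Pilot and Airport on dist yields {(2900, 11, 1, NYC), (2900, 11, 18, LA), (2900, 11, 29, SF), (2900, 11, 3, CHI), (2900, 28, 1, NYC), (2900, 28, 18, LA), (2900, 28, 29, SF), (2900, 28, 3, CHI), (2900, 35, 1, NYC), (2900, 35, 18, LA), (2900, 35, 29, SF), (2900, 35, 3, CHI), (2900, 8, 1, NYC), (2900, 8, 18, LA), (2900, 8, 29, SF), (2900, 8, 3, CHI)}.
Joining (Pilot ⨝ Airport) and Crew on dist yields {(2900, 11, 1, NYC, ATL), (2900, 11, 1, NYC, NRT), (2900, 11, 18, LA, ATL), (2900, 11, 18, LA, NRT), (2900, 11, 29, SF, ATL), (2900, 11, 29, SF, NRT), (2900, 11, 3, CHI, ATL), (2900, 11, 3, CHI, NRT), (2900, 28, 1, NYC, ATL), (2900, 28, 1, NYC, NRT), (2900, 28, 18, LA, ATL), (2900, 28, 18, LA, NRT), (2900, 28, 29, SF, ATL), (2900, 28, 29, SF, NRT), (2900, 28, 3, CHI, ATL), (2900, 28, 3, CHI, NRT), (2900, 35, 1, NYC, ATL), (2900, 35, 1, NYC, NRT), (2900, 35, 18, LA, ATL), (2900, 35, 18, LA, NRT), (2900, 35, 29, SF, ATL), (2900, 35, 29, SF, NRT), (2900, 35, 3, CHI, ATL), (2900, 35, 3, CHI, NRT), (2900, 8, 1, NYC, ATL), (2900, 8, 1, NYC, NRT), (2900, 8, 18, LA, ATL), (2900, 8, 18, LA, NRT), (2900, 8, 29, SF, ATL), (2900, 8, 29, SF, NRT), (2900, 8, 3, CHI, ATL), (2900, 8, 3, CHI, NRT)}.
Filtering on hours ≠ 18 leaves {(2900, 11, 1, NYC, ATL), (2900, 11, 1, NYC, NRT), (2900, 11, 29, SF, ATL), (2900, 11, 29, SF, NRT), (2900, 11, 3, CHI, ATL), (2900, 11, 3, CHI, NRT), (2900, 28, 1, NYC, ATL), (2900, 28, 1, NYC, NRT), (2900, 28, 29, SF, ATL), (2900, 28, 29, SF, NRT), (2900, 28, 3, CHI, ATL), (2900, 28, 3, CHI, NRT), (2900, 35, 1, NYC, ATL), (2900, 35, 1, NYC, NRT), (2900, 35, 29, SF, ATL), (2900, 35, 29, SF, NRT), (2900, 35, 3, CHI, ATL), (2900, 35, 3, CHI, NRT), (2900, 8, 1, NYC, ATL), (2900, 8, 1, NYC, NRT), (2900, 8, 29, SF, ATL), (2900, 8, 29, SF, NRT), (2900, 8, 3, CHI, ATL), (2900, 8, 3, CHI, NRT)}.
Projecting to dist, city, pid, hours (12 duplicate(s) eliminated): {(2900, CHI, 11, 3), (2900, CHI, 28, 3), (2900, CHI, 35, 3), (2900, CHI, 8, 3), (2900, NYC, 11, 1), (2900, NYC, 28, 1), (2900, NYC, 35, 1), (2900, NYC, 8, 1), (2900, SF, 11, 29), (2900, SF, 28, 29), (2900, SF, 35, 29), (2900, SF, 8, 29)}
Filtering on pid > 11 leaves {(2900, CHI, 28, 3), (2900, CHI, 35, 3), (2900, NYC, 28, 1), (2900, NYC, 35, 1), (2900, SF, 28, 29), (2900, SF, 35, 29)}.
Projecting to pid, hours: {(28, 1), (28, 29), (28, 3), (35, 1), (35, 29), (35, 3)}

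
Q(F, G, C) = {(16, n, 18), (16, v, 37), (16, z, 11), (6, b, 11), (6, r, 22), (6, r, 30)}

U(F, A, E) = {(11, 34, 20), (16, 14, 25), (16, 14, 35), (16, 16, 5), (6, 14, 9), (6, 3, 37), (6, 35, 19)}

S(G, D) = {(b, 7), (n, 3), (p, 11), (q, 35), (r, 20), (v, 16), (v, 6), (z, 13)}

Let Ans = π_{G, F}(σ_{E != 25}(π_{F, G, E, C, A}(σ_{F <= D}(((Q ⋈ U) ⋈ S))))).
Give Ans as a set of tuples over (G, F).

{(b, 6), (r, 6), (v, 16)}

Joining Q and U on F yields {(16, n, 18, 14, 25), (16, n, 18, 14, 35), (16, n, 18, 16, 5), (16, v, 37, 14, 25), (16, v, 37, 14, 35), (16, v, 37, 16, 5), (16, z, 11, 14, 25), (16, z, 11, 14, 35), (16, z, 11, 16, 5), (6, b, 11, 14, 9), (6, b, 11, 3, 37), (6, b, 11, 35, 19), (6, r, 22, 14, 9), (6, r, 22, 3, 37), (6, r, 22, 35, 19), (6, r, 30, 14, 9), (6, r, 30, 3, 37), (6, r, 30, 35, 19)}.
Joining (Q ⋈ U) and S on G yields {(16, n, 18, 14, 25, 3), (16, n, 18, 14, 35, 3), (16, n, 18, 16, 5, 3), (16, v, 37, 14, 25, 16), (16, v, 37, 14, 25, 6), (16, v, 37, 14, 35, 16), (16, v, 37, 14, 35, 6), (16, v, 37, 16, 5, 16), (16, v, 37, 16, 5, 6), (16, z, 11, 14, 25, 13), (16, z, 11, 14, 35, 13), (16, z, 11, 16, 5, 13), (6, b, 11, 14, 9, 7), (6, b, 11, 3, 37, 7), (6, b, 11, 35, 19, 7), (6, r, 22, 14, 9, 20), (6, r, 22, 3, 37, 20), (6, r, 22, 35, 19, 20), (6, r, 30, 14, 9, 20), (6, r, 30, 3, 37, 20), (6, r, 30, 35, 19, 20)}.
Filtering on F <= D leaves {(16, v, 37, 14, 25, 16), (16, v, 37, 14, 35, 16), (16, v, 37, 16, 5, 16), (6, b, 11, 14, 9, 7), (6, b, 11, 3, 37, 7), (6, b, 11, 35, 19, 7), (6, r, 22, 14, 9, 20), (6, r, 22, 3, 37, 20), (6, r, 22, 35, 19, 20), (6, r, 30, 14, 9, 20), (6, r, 30, 3, 37, 20), (6, r, 30, 35, 19, 20)}.
Keep only column(s) F, G, E, C, A: {(16, v, 25, 37, 14), (16, v, 35, 37, 14), (16, v, 5, 37, 16), (6, b, 19, 11, 35), (6, b, 37, 11, 3), (6, b, 9, 11, 14), (6, r, 19, 22, 35), (6, r, 19, 30, 35), (6, r, 37, 22, 3), (6, r, 37, 30, 3), (6, r, 9, 22, 14), (6, r, 9, 30, 14)}
Filtering on E != 25 leaves {(16, v, 35, 37, 14), (16, v, 5, 37, 16), (6, b, 19, 11, 35), (6, b, 37, 11, 3), (6, b, 9, 11, 14), (6, r, 19, 22, 35), (6, r, 19, 30, 35), (6, r, 37, 22, 3), (6, r, 37, 30, 3), (6, r, 9, 22, 14), (6, r, 9, 30, 14)}.
Keep only column(s) G, F (8 duplicate(s) eliminated): {(b, 6), (r, 6), (v, 16)}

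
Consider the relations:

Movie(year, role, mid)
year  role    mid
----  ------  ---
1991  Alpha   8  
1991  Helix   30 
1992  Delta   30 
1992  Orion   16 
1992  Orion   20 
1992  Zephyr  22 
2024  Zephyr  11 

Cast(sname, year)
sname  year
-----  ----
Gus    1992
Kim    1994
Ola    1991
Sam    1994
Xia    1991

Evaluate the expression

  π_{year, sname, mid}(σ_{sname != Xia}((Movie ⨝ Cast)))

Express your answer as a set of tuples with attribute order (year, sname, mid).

{(1991, Ola, 30), (1991, Ola, 8), (1992, Gus, 16), (1992, Gus, 20), (1992, Gus, 22), (1992, Gus, 30)}

Joining Movie and Cast on year yields {(1991, Alpha, 8, Ola), (1991, Alpha, 8, Xia), (1991, Helix, 30, Ola), (1991, Helix, 30, Xia), (1992, Delta, 30, Gus), (1992, Orion, 16, Gus), (1992, Orion, 20, Gus), (1992, Zephyr, 22, Gus)}.
Apply σ_{sname != Xia}; surviving tuples: {(1991, Alpha, 8, Ola), (1991, Helix, 30, Ola), (1992, Delta, 30, Gus), (1992, Orion, 16, Gus), (1992, Orion, 20, Gus), (1992, Zephyr, 22, Gus)}
Projecting to year, sname, mid: {(1991, Ola, 30), (1991, Ola, 8), (1992, Gus, 16), (1992, Gus, 20), (1992, Gus, 22), (1992, Gus, 30)}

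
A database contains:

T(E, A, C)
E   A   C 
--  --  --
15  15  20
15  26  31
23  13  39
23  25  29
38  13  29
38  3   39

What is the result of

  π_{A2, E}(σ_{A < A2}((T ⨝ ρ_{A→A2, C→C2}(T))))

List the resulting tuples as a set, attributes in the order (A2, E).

{(13, 38), (25, 23), (26, 15)}

ρ[A→A2, C→C2]: schema becomes (E, A2, C2); tuples unchanged.
Natural join on E: {(15, 15, 20, 15, 20), (15, 15, 20, 26, 31), (15, 26, 31, 15, 20), (15, 26, 31, 26, 31), (23, 13, 39, 13, 39), (23, 13, 39, 25, 29), (23, 25, 29, 13, 39), (23, 25, 29, 25, 29), (38, 13, 29, 13, 29), (38, 13, 29, 3, 39), (38, 3, 39, 13, 29), (38, 3, 39, 3, 39)}
σ[A < A2]: keep tuples satisfying A < A2 → {(15, 15, 20, 26, 31), (23, 13, 39, 25, 29), (38, 3, 39, 13, 29)}
Projecting to A2, E: {(13, 38), (25, 23), (26, 15)}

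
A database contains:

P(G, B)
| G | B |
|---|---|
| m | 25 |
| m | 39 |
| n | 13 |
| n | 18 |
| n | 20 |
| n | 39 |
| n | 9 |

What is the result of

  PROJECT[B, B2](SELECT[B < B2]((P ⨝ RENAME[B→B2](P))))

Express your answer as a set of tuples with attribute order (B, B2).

ρ[B→B2]: schema becomes (G, B2); tuples unchanged.
Joining P and RENAME[B→B2](P) on G yields {(m, 25, 25), (m, 25, 39), (m, 39, 25), (m, 39, 39), (n, 13, 13), (n, 13, 18), (n, 13, 20), (n, 13, 39), (n, 13, 9), (n, 18, 13), (n, 18, 18), (n, 18, 20), (n, 18, 39), (n, 18, 9), (n, 20, 13), (n, 20, 18), (n, 20, 20), (n, 20, 39), (n, 20, 9), (n, 39, 13), (n, 39, 18), (n, 39, 20), (n, 39, 39), (n, 39, 9), (n, 9, 13), (n, 9, 18), (n, 9, 20), (n, 9, 39), (n, 9, 9)}.
Filtering on B < B2 leaves {(m, 25, 39), (n, 13, 18), (n, 13, 20), (n, 13, 39), (n, 18, 20), (n, 18, 39), (n, 20, 39), (n, 9, 13), (n, 9, 18), (n, 9, 20), (n, 9, 39)}.
π[B, B2]: project onto (B, B2) → {(13, 18), (13, 20), (13, 39), (18, 20), (18, 39), (20, 39), (25, 39), (9, 13), (9, 18), (9, 20), (9, 39)}

{(13, 18), (13, 20), (13, 39), (18, 20), (18, 39), (20, 39), (25, 39), (9, 13), (9, 18), (9, 20), (9, 39)}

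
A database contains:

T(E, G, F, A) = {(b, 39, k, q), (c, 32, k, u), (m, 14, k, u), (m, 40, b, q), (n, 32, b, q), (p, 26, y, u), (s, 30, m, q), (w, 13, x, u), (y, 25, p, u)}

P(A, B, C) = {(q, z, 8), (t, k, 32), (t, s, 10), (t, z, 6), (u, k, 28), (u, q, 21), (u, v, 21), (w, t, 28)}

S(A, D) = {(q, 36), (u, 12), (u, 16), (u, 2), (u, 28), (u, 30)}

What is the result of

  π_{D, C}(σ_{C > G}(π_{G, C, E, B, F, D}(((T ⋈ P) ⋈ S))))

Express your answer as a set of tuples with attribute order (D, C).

{(12, 21), (12, 28), (16, 21), (16, 28), (2, 21), (2, 28), (28, 21), (28, 28), (30, 21), (30, 28)}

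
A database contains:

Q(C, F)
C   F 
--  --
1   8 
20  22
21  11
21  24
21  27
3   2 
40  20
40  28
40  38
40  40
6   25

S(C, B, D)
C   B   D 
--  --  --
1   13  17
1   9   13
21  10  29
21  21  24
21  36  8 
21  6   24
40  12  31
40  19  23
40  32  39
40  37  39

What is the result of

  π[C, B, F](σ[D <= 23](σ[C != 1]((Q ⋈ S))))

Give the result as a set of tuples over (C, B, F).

{(21, 36, 11), (21, 36, 24), (21, 36, 27), (40, 19, 20), (40, 19, 28), (40, 19, 38), (40, 19, 40)}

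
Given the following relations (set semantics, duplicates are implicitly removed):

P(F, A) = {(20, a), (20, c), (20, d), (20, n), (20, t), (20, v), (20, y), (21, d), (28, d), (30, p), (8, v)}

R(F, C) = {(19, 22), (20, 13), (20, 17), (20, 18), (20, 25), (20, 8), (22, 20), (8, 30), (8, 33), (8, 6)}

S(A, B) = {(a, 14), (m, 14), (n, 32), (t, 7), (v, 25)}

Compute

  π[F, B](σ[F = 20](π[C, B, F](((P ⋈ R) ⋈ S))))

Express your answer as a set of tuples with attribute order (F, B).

Natural join on F: {(20, a, 13), (20, a, 17), (20, a, 18), (20, a, 25), (20, a, 8), (20, c, 13), (20, c, 17), (20, c, 18), (20, c, 25), (20, c, 8), (20, d, 13), (20, d, 17), (20, d, 18), (20, d, 25), (20, d, 8), (20, n, 13), (20, n, 17), (20, n, 18), (20, n, 25), (20, n, 8), (20, t, 13), (20, t, 17), (20, t, 18), (20, t, 25), (20, t, 8), (20, v, 13), (20, v, 17), (20, v, 18), (20, v, 25), (20, v, 8), (20, y, 13), (20, y, 17), (20, y, 18), (20, y, 25), (20, y, 8), (8, v, 30), (8, v, 33), (8, v, 6)}
Natural join on A: {(20, a, 13, 14), (20, a, 17, 14), (20, a, 18, 14), (20, a, 25, 14), (20, a, 8, 14), (20, n, 13, 32), (20, n, 17, 32), (20, n, 18, 32), (20, n, 25, 32), (20, n, 8, 32), (20, t, 13, 7), (20, t, 17, 7), (20, t, 18, 7), (20, t, 25, 7), (20, t, 8, 7), (20, v, 13, 25), (20, v, 17, 25), (20, v, 18, 25), (20, v, 25, 25), (20, v, 8, 25), (8, v, 30, 25), (8, v, 33, 25), (8, v, 6, 25)}
Keep only column(s) C, B, F: {(13, 14, 20), (13, 25, 20), (13, 32, 20), (13, 7, 20), (17, 14, 20), (17, 25, 20), (17, 32, 20), (17, 7, 20), (18, 14, 20), (18, 25, 20), (18, 32, 20), (18, 7, 20), (25, 14, 20), (25, 25, 20), (25, 32, 20), (25, 7, 20), (30, 25, 8), (33, 25, 8), (6, 25, 8), (8, 14, 20), (8, 25, 20), (8, 32, 20), (8, 7, 20)}
σ[F = 20]: keep tuples satisfying F = 20 → {(13, 14, 20), (13, 25, 20), (13, 32, 20), (13, 7, 20), (17, 14, 20), (17, 25, 20), (17, 32, 20), (17, 7, 20), (18, 14, 20), (18, 25, 20), (18, 32, 20), (18, 7, 20), (25, 14, 20), (25, 25, 20), (25, 32, 20), (25, 7, 20), (8, 14, 20), (8, 25, 20), (8, 32, 20), (8, 7, 20)}
Keep only column(s) F, B (16 duplicate(s) eliminated): {(20, 14), (20, 25), (20, 32), (20, 7)}

{(20, 14), (20, 25), (20, 32), (20, 7)}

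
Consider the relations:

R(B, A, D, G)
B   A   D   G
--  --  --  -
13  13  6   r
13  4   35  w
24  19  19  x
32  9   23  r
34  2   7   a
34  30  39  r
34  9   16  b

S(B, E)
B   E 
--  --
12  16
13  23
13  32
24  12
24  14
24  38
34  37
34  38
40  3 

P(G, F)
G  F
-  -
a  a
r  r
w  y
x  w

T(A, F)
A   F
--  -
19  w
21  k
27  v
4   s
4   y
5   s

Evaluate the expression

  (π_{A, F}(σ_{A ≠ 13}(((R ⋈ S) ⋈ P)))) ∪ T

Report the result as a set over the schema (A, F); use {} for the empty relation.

{(19, w), (2, a), (21, k), (27, v), (30, r), (4, s), (4, y), (5, s)}

Natural join on B: {(13, 13, 6, r, 23), (13, 13, 6, r, 32), (13, 4, 35, w, 23), (13, 4, 35, w, 32), (24, 19, 19, x, 12), (24, 19, 19, x, 14), (24, 19, 19, x, 38), (34, 2, 7, a, 37), (34, 2, 7, a, 38), (34, 30, 39, r, 37), (34, 30, 39, r, 38), (34, 9, 16, b, 37), (34, 9, 16, b, 38)}
Natural join on G: {(13, 13, 6, r, 23, r), (13, 13, 6, r, 32, r), (13, 4, 35, w, 23, y), (13, 4, 35, w, 32, y), (24, 19, 19, x, 12, w), (24, 19, 19, x, 14, w), (24, 19, 19, x, 38, w), (34, 2, 7, a, 37, a), (34, 2, 7, a, 38, a), (34, 30, 39, r, 37, r), (34, 30, 39, r, 38, r)}
Selection A ≠ 13: {(13, 4, 35, w, 23, y), (13, 4, 35, w, 32, y), (24, 19, 19, x, 12, w), (24, 19, 19, x, 14, w), (24, 19, 19, x, 38, w), (34, 2, 7, a, 37, a), (34, 2, 7, a, 38, a), (34, 30, 39, r, 37, r), (34, 30, 39, r, 38, r)}
Projecting to A, F (5 duplicate(s) eliminated): {(19, w), (2, a), (30, r), (4, y)}
Set union of the two operands is {(19, w), (2, a), (21, k), (27, v), (30, r), (4, s), (4, y), (5, s)}.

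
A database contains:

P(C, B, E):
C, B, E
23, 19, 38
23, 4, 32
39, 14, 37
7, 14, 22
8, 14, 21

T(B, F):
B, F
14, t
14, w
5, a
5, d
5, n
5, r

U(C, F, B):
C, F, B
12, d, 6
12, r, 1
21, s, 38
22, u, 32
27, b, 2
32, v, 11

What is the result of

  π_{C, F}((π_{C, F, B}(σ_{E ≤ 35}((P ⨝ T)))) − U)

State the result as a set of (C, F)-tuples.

P ⋈ T (natural join on B): {(39, 14, 37, t), (39, 14, 37, w), (7, 14, 22, t), (7, 14, 22, w), (8, 14, 21, t), (8, 14, 21, w)}
σ[E ≤ 35]: keep tuples satisfying E ≤ 35 → {(7, 14, 22, t), (7, 14, 22, w), (8, 14, 21, t), (8, 14, 21, w)}
Keep only column(s) C, F, B: {(7, t, 14), (7, w, 14), (8, t, 14), (8, w, 14)}
Difference: {(7, t, 14), (7, w, 14), (8, t, 14), (8, w, 14)} with {(12, d, 6), (12, r, 1), (21, s, 38), (22, u, 32), (27, b, 2), (32, v, 11)} → {(7, t, 14), (7, w, 14), (8, t, 14), (8, w, 14)}
Keep only column(s) C, F: {(7, t), (7, w), (8, t), (8, w)}

{(7, t), (7, w), (8, t), (8, w)}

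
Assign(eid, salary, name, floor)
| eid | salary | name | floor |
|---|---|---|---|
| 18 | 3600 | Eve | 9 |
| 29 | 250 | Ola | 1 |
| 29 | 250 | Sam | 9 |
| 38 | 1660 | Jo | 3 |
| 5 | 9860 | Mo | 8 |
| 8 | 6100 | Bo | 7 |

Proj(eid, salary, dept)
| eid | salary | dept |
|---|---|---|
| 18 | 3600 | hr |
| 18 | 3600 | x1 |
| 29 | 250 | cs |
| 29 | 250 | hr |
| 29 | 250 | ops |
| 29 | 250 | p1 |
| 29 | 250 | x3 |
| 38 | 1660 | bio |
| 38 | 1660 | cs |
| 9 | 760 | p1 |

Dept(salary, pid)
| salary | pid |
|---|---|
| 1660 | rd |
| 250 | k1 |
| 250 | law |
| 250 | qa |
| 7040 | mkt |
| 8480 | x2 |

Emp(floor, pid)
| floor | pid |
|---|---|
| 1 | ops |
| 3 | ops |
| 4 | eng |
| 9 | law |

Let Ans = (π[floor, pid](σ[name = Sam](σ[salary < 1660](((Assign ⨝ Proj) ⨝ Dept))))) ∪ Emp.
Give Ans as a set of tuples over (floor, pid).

{(1, ops), (3, ops), (4, eng), (9, k1), (9, law), (9, qa)}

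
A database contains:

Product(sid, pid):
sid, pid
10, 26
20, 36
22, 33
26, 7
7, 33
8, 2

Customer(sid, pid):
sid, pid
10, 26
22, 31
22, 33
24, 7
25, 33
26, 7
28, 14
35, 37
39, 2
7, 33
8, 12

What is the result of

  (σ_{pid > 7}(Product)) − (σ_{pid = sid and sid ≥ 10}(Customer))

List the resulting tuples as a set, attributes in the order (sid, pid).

{(10, 26), (20, 36), (22, 33), (7, 33)}

σ[pid > 7]: keep tuples satisfying pid > 7 → {(10, 26), (20, 36), (22, 33), (7, 33)}
σ[pid = sid and sid ≥ 10]: keep tuples satisfying pid = sid and sid ≥ 10 → {}
Taking the difference: {(10, 26), (20, 36), (22, 33), (7, 33)}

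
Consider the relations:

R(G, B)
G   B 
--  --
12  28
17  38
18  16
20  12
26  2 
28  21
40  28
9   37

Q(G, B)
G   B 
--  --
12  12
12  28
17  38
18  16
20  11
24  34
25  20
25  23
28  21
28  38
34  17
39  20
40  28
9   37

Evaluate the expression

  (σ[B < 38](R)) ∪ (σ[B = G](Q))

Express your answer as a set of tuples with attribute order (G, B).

Filtering on B < 38 leaves {(12, 28), (18, 16), (20, 12), (26, 2), (28, 21), (40, 28), (9, 37)}.
Filtering on B = G leaves {(12, 12)}.
Set union of the two operands is {(12, 12), (12, 28), (18, 16), (20, 12), (26, 2), (28, 21), (40, 28), (9, 37)}.

{(12, 12), (12, 28), (18, 16), (20, 12), (26, 2), (28, 21), (40, 28), (9, 37)}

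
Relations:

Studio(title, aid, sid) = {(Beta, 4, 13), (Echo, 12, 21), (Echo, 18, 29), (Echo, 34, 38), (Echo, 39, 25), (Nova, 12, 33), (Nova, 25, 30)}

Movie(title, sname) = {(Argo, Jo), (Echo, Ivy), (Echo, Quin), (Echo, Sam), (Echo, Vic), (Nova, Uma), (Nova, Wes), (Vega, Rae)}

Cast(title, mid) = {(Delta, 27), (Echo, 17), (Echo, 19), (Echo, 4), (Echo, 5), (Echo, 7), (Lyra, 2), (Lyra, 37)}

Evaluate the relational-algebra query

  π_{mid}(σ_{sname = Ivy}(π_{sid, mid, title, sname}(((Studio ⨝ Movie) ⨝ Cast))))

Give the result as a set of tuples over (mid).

{17, 19, 4, 5, 7}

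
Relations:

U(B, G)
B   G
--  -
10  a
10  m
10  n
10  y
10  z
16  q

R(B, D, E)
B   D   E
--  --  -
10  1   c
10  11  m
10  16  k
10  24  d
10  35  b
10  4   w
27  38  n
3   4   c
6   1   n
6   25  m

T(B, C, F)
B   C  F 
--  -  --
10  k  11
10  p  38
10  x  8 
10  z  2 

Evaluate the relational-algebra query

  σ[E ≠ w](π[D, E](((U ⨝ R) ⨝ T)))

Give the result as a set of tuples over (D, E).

{(1, c), (11, m), (16, k), (24, d), (35, b)}

U ⋈ R (natural join on B): {(10, a, 1, c), (10, a, 11, m), (10, a, 16, k), (10, a, 24, d), (10, a, 35, b), (10, a, 4, w), (10, m, 1, c), (10, m, 11, m), (10, m, 16, k), (10, m, 24, d), (10, m, 35, b), (10, m, 4, w), (10, n, 1, c), (10, n, 11, m), (10, n, 16, k), (10, n, 24, d), (10, n, 35, b), (10, n, 4, w), (10, y, 1, c), (10, y, 11, m), (10, y, 16, k), (10, y, 24, d), (10, y, 35, b), (10, y, 4, w), (10, z, 1, c), (10, z, 11, m), (10, z, 16, k), (10, z, 24, d), (10, z, 35, b), (10, z, 4, w)}
(U ⨝ R) ⋈ T (natural join on B): {(10, a, 1, c, k, 11), (10, a, 1, c, p, 38), (10, a, 1, c, x, 8), (10, a, 1, c, z, 2), (10, a, 11, m, k, 11), (10, a, 11, m, p, 38), (10, a, 11, m, x, 8), (10, a, 11, m, z, 2), (10, a, 16, k, k, 11), (10, a, 16, k, p, 38), (10, a, 16, k, x, 8), (10, a, 16, k, z, 2), (10, a, 24, d, k, 11), (10, a, 24, d, p, 38), (10, a, 24, d, x, 8), (10, a, 24, d, z, 2), (10, a, 35, b, k, 11), (10, a, 35, b, p, 38), (10, a, 35, b, x, 8), (10, a, 35, b, z, 2), (10, a, 4, w, k, 11), (10, a, 4, w, p, 38), (10, a, 4, w, x, 8), (10, a, 4, w, z, 2), (10, m, 1, c, k, 11), (10, m, 1, c, p, 38), (10, m, 1, c, x, 8), (10, m, 1, c, z, 2), (10, m, 11, m, k, 11), (10, m, 11, m, p, 38), (10, m, 11, m, x, 8), (10, m, 11, m, z, 2), (10, m, 16, k, k, 11), (10, m, 16, k, p, 38), (10, m, 16, k, x, 8), (10, m, 16, k, z, 2), (10, m, 24, d, k, 11), (10, m, 24, d, p, 38), (10, m, 24, d, x, 8), (10, m, 24, d, z, 2), (10, m, 35, b, k, 11), (10, m, 35, b, p, 38), (10, m, 35, b, x, 8), (10, m, 35, b, z, 2), (10, m, 4, w, k, 11), (10, m, 4, w, p, 38), (10, m, 4, w, x, 8), (10, m, 4, w, z, 2), (10, n, 1, c, k, 11), (10, n, 1, c, p, 38), (10, n, 1, c, x, 8), (10, n, 1, c, z, 2), (10, n, 11, m, k, 11), (10, n, 11, m, p, 38), (10, n, 11, m, x, 8), (10, n, 11, m, z, 2), (10, n, 16, k, k, 11), (10, n, 16, k, p, 38), (10, n, 16, k, x, 8), (10, n, 16, k, z, 2), (10, n, 24, d, k, 11), (10, n, 24, d, p, 38), (10, n, 24, d, x, 8), (10, n, 24, d, z, 2), (10, n, 35, b, k, 11), (10, n, 35, b, p, 38), (10, n, 35, b, x, 8), (10, n, 35, b, z, 2), (10, n, 4, w, k, 11), (10, n, 4, w, p, 38), (10, n, 4, w, x, 8), (10, n, 4, w, z, 2), (10, y, 1, c, k, 11), (10, y, 1, c, p, 38), (10, y, 1, c, x, 8), (10, y, 1, c, z, 2), (10, y, 11, m, k, 11), (10, y, 11, m, p, 38), (10, y, 11, m, x, 8), (10, y, 11, m, z, 2), (10, y, 16, k, k, 11), (10, y, 16, k, p, 38), (10, y, 16, k, x, 8), (10, y, 16, k, z, 2), (10, y, 24, d, k, 11), (10, y, 24, d, p, 38), (10, y, 24, d, x, 8), (10, y, 24, d, z, 2), (10, y, 35, b, k, 11), (10, y, 35, b, p, 38), (10, y, 35, b, x, 8), (10, y, 35, b, z, 2), (10, y, 4, w, k, 11), (10, y, 4, w, p, 38), (10, y, 4, w, x, 8), (10, y, 4, w, z, 2), (10, z, 1, c, k, 11), (10, z, 1, c, p, 38), (10, z, 1, c, x, 8), (10, z, 1, c, z, 2), (10, z, 11, m, k, 11), (10, z, 11, m, p, 38), (10, z, 11, m, x, 8), (10, z, 11, m, z, 2), (10, z, 16, k, k, 11), (10, z, 16, k, p, 38), (10, z, 16, k, x, 8), (10, z, 16, k, z, 2), (10, z, 24, d, k, 11), (10, z, 24, d, p, 38), (10, z, 24, d, x, 8), (10, z, 24, d, z, 2), (10, z, 35, b, k, 11), (10, z, 35, b, p, 38), (10, z, 35, b, x, 8), (10, z, 35, b, z, 2), (10, z, 4, w, k, 11), (10, z, 4, w, p, 38), (10, z, 4, w, x, 8), (10, z, 4, w, z, 2)}
π[D, E]: project onto (D, E) (114 duplicate(s) eliminated) → {(1, c), (11, m), (16, k), (24, d), (35, b), (4, w)}
Selection E ≠ w: {(1, c), (11, m), (16, k), (24, d), (35, b)}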